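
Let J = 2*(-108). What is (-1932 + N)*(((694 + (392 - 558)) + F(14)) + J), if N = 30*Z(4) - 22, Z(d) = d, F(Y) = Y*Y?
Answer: -931672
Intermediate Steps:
F(Y) = Y**2
N = 98 (N = 30*4 - 22 = 120 - 22 = 98)
J = -216
(-1932 + N)*(((694 + (392 - 558)) + F(14)) + J) = (-1932 + 98)*(((694 + (392 - 558)) + 14**2) - 216) = -1834*(((694 - 166) + 196) - 216) = -1834*((528 + 196) - 216) = -1834*(724 - 216) = -1834*508 = -931672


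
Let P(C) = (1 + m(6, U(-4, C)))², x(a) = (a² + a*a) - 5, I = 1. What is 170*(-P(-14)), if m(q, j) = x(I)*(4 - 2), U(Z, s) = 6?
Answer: -4250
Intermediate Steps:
x(a) = -5 + 2*a² (x(a) = (a² + a²) - 5 = 2*a² - 5 = -5 + 2*a²)
m(q, j) = -6 (m(q, j) = (-5 + 2*1²)*(4 - 2) = (-5 + 2*1)*2 = (-5 + 2)*2 = -3*2 = -6)
P(C) = 25 (P(C) = (1 - 6)² = (-5)² = 25)
170*(-P(-14)) = 170*(-1*25) = 170*(-25) = -4250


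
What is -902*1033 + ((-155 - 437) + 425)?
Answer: -931933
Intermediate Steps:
-902*1033 + ((-155 - 437) + 425) = -931766 + (-592 + 425) = -931766 - 167 = -931933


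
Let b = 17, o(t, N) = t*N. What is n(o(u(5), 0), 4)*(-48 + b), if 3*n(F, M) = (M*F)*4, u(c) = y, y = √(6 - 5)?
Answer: 0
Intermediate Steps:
y = 1 (y = √1 = 1)
u(c) = 1
o(t, N) = N*t
n(F, M) = 4*F*M/3 (n(F, M) = ((M*F)*4)/3 = ((F*M)*4)/3 = (4*F*M)/3 = 4*F*M/3)
n(o(u(5), 0), 4)*(-48 + b) = ((4/3)*(0*1)*4)*(-48 + 17) = ((4/3)*0*4)*(-31) = 0*(-31) = 0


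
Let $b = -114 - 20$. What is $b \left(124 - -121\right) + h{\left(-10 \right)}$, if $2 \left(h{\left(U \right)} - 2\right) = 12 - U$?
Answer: $-32817$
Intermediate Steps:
$b = -134$ ($b = -114 - 20 = -134$)
$h{\left(U \right)} = 8 - \frac{U}{2}$ ($h{\left(U \right)} = 2 + \frac{12 - U}{2} = 2 - \left(-6 + \frac{U}{2}\right) = 8 - \frac{U}{2}$)
$b \left(124 - -121\right) + h{\left(-10 \right)} = - 134 \left(124 - -121\right) + \left(8 - -5\right) = - 134 \left(124 + 121\right) + \left(8 + 5\right) = \left(-134\right) 245 + 13 = -32830 + 13 = -32817$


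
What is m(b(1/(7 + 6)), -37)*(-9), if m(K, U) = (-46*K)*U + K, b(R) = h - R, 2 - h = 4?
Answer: 31833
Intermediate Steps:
h = -2 (h = 2 - 1*4 = 2 - 4 = -2)
b(R) = -2 - R
m(K, U) = K - 46*K*U (m(K, U) = -46*K*U + K = K - 46*K*U)
m(b(1/(7 + 6)), -37)*(-9) = ((-2 - 1/(7 + 6))*(1 - 46*(-37)))*(-9) = ((-2 - 1/13)*(1 + 1702))*(-9) = ((-2 - 1*1/13)*1703)*(-9) = ((-2 - 1/13)*1703)*(-9) = -27/13*1703*(-9) = -3537*(-9) = 31833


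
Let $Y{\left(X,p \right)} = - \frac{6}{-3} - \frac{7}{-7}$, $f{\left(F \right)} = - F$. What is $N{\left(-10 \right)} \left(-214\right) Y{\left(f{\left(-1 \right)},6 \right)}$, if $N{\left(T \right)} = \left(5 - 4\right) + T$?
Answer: $5778$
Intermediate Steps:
$N{\left(T \right)} = 1 + T$
$Y{\left(X,p \right)} = 3$ ($Y{\left(X,p \right)} = \left(-6\right) \left(- \frac{1}{3}\right) - -1 = 2 + 1 = 3$)
$N{\left(-10 \right)} \left(-214\right) Y{\left(f{\left(-1 \right)},6 \right)} = \left(1 - 10\right) \left(-214\right) 3 = \left(-9\right) \left(-214\right) 3 = 1926 \cdot 3 = 5778$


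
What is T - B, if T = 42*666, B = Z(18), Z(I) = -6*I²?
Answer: 29916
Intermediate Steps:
B = -1944 (B = -6*18² = -6*324 = -1944)
T = 27972
T - B = 27972 - 1*(-1944) = 27972 + 1944 = 29916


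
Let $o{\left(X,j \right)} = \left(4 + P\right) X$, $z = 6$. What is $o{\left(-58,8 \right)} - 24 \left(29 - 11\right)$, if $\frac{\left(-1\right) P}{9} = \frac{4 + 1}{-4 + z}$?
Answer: $641$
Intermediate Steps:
$P = - \frac{45}{2}$ ($P = - 9 \frac{4 + 1}{-4 + 6} = - 9 \cdot \frac{5}{2} = - 9 \cdot 5 \cdot \frac{1}{2} = \left(-9\right) \frac{5}{2} = - \frac{45}{2} \approx -22.5$)
$o{\left(X,j \right)} = - \frac{37 X}{2}$ ($o{\left(X,j \right)} = \left(4 - \frac{45}{2}\right) X = - \frac{37 X}{2}$)
$o{\left(-58,8 \right)} - 24 \left(29 - 11\right) = \left(- \frac{37}{2}\right) \left(-58\right) - 24 \left(29 - 11\right) = 1073 - 24 \cdot 18 = 1073 - 432 = 641$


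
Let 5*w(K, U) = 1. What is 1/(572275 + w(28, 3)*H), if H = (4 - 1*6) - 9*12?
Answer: 1/572253 ≈ 1.7475e-6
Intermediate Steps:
H = -110 (H = (4 - 6) - 108 = -2 - 108 = -110)
w(K, U) = ⅕ (w(K, U) = (⅕)*1 = ⅕)
1/(572275 + w(28, 3)*H) = 1/(572275 + (⅕)*(-110)) = 1/(572275 - 22) = 1/572253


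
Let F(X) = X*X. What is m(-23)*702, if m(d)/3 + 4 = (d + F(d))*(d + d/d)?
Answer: -23452416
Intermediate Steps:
F(X) = X²
m(d) = -12 + 3*(1 + d)*(d + d²) (m(d) = -12 + 3*((d + d²)*(d + d/d)) = -12 + 3*((d + d²)*(d + 1)) = -12 + 3*((d + d²)*(1 + d)) = -12 + 3*((1 + d)*(d + d²)) = -12 + 3*(1 + d)*(d + d²))
m(-23)*702 = (-12 + 3*(-23) + 3*(-23)³ + 6*(-23)²)*702 = (-12 - 69 + 3*(-12167) + 6*529)*702 = (-12 - 69 - 36501 + 3174)*702 = -33408*702 = -23452416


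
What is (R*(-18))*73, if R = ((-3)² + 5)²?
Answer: -257544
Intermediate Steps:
R = 196 (R = (9 + 5)² = 14² = 196)
(R*(-18))*73 = (196*(-18))*73 = -3528*73 = -257544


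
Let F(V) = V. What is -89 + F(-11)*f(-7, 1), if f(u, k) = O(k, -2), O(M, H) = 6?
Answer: -155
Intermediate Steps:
f(u, k) = 6
-89 + F(-11)*f(-7, 1) = -89 - 11*6 = -89 - 66 = -155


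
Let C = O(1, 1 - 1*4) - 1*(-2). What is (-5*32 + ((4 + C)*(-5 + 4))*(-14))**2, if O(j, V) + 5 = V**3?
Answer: 274576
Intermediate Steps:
O(j, V) = -5 + V**3
C = -30 (C = (-5 + (1 - 1*4)**3) - 1*(-2) = (-5 + (1 - 4)**3) + 2 = (-5 + (-3)**3) + 2 = (-5 - 27) + 2 = -32 + 2 = -30)
(-5*32 + ((4 + C)*(-5 + 4))*(-14))**2 = (-5*32 + ((4 - 30)*(-5 + 4))*(-14))**2 = (-160 - 26*(-1)*(-14))**2 = (-160 + 26*(-14))**2 = (-160 - 364)**2 = (-524)**2 = 274576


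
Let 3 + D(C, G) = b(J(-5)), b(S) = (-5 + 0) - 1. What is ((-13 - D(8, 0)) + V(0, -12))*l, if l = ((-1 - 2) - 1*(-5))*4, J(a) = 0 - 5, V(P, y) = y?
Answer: -128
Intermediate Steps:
J(a) = -5
b(S) = -6 (b(S) = -5 - 1 = -6)
D(C, G) = -9 (D(C, G) = -3 - 6 = -9)
l = 8 (l = (-3 + 5)*4 = 2*4 = 8)
((-13 - D(8, 0)) + V(0, -12))*l = ((-13 - 1*(-9)) - 12)*8 = ((-13 + 9) - 12)*8 = (-4 - 12)*8 = -16*8 = -128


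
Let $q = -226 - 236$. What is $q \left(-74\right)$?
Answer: $34188$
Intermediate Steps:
$q = -462$ ($q = -226 - 236 = -462$)
$q \left(-74\right) = \left(-462\right) \left(-74\right) = 34188$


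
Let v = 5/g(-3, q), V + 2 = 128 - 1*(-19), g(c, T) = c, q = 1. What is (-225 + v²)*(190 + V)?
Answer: -670000/9 ≈ -74445.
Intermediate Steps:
V = 145 (V = -2 + (128 - 1*(-19)) = -2 + (128 + 19) = -2 + 147 = 145)
v = -5/3 (v = 5/(-3) = -⅓*5 = -5/3 ≈ -1.6667)
(-225 + v²)*(190 + V) = (-225 + (-5/3)²)*(190 + 145) = (-225 + 25/9)*335 = -2000/9*335 = -670000/9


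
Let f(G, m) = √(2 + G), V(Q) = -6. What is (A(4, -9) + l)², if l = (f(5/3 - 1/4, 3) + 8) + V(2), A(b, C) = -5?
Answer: 149/12 - √123 ≈ 1.3261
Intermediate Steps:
l = 2 + √123/6 (l = (√(2 + (5/3 - 1/4)) + 8) - 6 = (√(2 + (5*(⅓) - 1*¼)) + 8) - 6 = (√(2 + (5/3 - ¼)) + 8) - 6 = (√(2 + 17/12) + 8) - 6 = (√(41/12) + 8) - 6 = (√123/6 + 8) - 6 = (8 + √123/6) - 6 = 2 + √123/6 ≈ 3.8484)
(A(4, -9) + l)² = (-5 + (2 + √123/6))² = (-3 + √123/6)²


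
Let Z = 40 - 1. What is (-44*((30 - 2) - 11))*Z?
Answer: -29172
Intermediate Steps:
Z = 39
(-44*((30 - 2) - 11))*Z = -44*((30 - 2) - 11)*39 = -44*(28 - 11)*39 = -44*17*39 = -748*39 = -29172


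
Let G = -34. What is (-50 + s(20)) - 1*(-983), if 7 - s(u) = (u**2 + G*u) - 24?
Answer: 1244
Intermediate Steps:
s(u) = 31 - u**2 + 34*u (s(u) = 7 - ((u**2 - 34*u) - 24) = 7 - (-24 + u**2 - 34*u) = 7 + (24 - u**2 + 34*u) = 31 - u**2 + 34*u)
(-50 + s(20)) - 1*(-983) = (-50 + (31 - 1*20**2 + 34*20)) - 1*(-983) = (-50 + (31 - 1*400 + 680)) + 983 = (-50 + (31 - 400 + 680)) + 983 = (-50 + 311) + 983 = 261 + 983 = 1244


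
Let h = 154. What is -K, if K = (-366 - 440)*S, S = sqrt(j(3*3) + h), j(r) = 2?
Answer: 1612*sqrt(39) ≈ 10067.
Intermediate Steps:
S = 2*sqrt(39) (S = sqrt(2 + 154) = sqrt(156) = 2*sqrt(39) ≈ 12.490)
K = -1612*sqrt(39) (K = (-366 - 440)*(2*sqrt(39)) = -1612*sqrt(39) ≈ -10067.)
-K = -(-1612)*sqrt(39) = 1612*sqrt(39)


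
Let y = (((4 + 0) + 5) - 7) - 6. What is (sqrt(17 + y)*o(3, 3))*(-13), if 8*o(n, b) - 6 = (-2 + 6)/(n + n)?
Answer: -65*sqrt(13)/6 ≈ -39.060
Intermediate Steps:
o(n, b) = 3/4 + 1/(4*n) (o(n, b) = 3/4 + ((-2 + 6)/(n + n))/8 = 3/4 + (4/((2*n)))/8 = 3/4 + (4*(1/(2*n)))/8 = 3/4 + (2/n)/8 = 3/4 + 1/(4*n))
y = -4 (y = ((4 + 5) - 7) - 6 = (9 - 7) - 6 = 2 - 6 = -4)
(sqrt(17 + y)*o(3, 3))*(-13) = (sqrt(17 - 4)*((1/4)*(1 + 3*3)/3))*(-13) = (sqrt(13)*((1/4)*(1/3)*(1 + 9)))*(-13) = (sqrt(13)*((1/4)*(1/3)*10))*(-13) = (sqrt(13)*(5/6))*(-13) = (5*sqrt(13)/6)*(-13) = -65*sqrt(13)/6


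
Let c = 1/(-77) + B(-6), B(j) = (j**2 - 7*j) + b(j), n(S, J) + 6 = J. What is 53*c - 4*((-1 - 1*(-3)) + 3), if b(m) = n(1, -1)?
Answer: 288158/77 ≈ 3742.3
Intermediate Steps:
n(S, J) = -6 + J
b(m) = -7 (b(m) = -6 - 1 = -7)
B(j) = -7 + j**2 - 7*j (B(j) = (j**2 - 7*j) - 7 = -7 + j**2 - 7*j)
c = 5466/77 (c = 1/(-77) + (-7 + (-6)**2 - 7*(-6)) = -1/77 + (-7 + 36 + 42) = -1/77 + 71 = 5466/77 ≈ 70.987)
53*c - 4*((-1 - 1*(-3)) + 3) = 53*(5466/77) - 4*((-1 - 1*(-3)) + 3) = 289698/77 - 4*((-1 + 3) + 3) = 289698/77 - 4*(2 + 3) = 289698/77 - 4*5 = 289698/77 - 20 = 288158/77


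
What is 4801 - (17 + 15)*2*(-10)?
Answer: 5441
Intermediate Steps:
4801 - (17 + 15)*2*(-10) = 4801 - 32*2*(-10) = 4801 - 64*(-10) = 4801 - 1*(-640) = 4801 + 640 = 5441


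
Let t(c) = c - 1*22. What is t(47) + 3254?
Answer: 3279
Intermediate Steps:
t(c) = -22 + c (t(c) = c - 22 = -22 + c)
t(47) + 3254 = (-22 + 47) + 3254 = 25 + 3254 = 3279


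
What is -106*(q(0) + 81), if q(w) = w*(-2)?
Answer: -8586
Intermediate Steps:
q(w) = -2*w
-106*(q(0) + 81) = -106*(-2*0 + 81) = -106*(0 + 81) = -106*81 = -8586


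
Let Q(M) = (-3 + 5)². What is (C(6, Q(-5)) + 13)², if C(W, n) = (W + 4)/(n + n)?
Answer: 3249/16 ≈ 203.06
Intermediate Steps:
Q(M) = 4 (Q(M) = 2² = 4)
C(W, n) = (4 + W)/(2*n) (C(W, n) = (4 + W)/((2*n)) = (4 + W)*(1/(2*n)) = (4 + W)/(2*n))
(C(6, Q(-5)) + 13)² = ((½)*(4 + 6)/4 + 13)² = ((½)*(¼)*10 + 13)² = (5/4 + 13)² = (57/4)² = 3249/16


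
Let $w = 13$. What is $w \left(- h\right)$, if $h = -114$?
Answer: $1482$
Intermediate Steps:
$w \left(- h\right) = 13 \left(\left(-1\right) \left(-114\right)\right) = 13 \cdot 114 = 1482$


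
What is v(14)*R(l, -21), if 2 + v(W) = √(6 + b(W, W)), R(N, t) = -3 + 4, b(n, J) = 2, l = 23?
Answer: -2 + 2*√2 ≈ 0.82843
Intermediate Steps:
R(N, t) = 1
v(W) = -2 + 2*√2 (v(W) = -2 + √(6 + 2) = -2 + √8 = -2 + 2*√2)
v(14)*R(l, -21) = (-2 + 2*√2)*1 = -2 + 2*√2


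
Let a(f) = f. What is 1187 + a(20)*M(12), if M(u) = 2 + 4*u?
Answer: 2187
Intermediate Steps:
1187 + a(20)*M(12) = 1187 + 20*(2 + 4*12) = 1187 + 20*(2 + 48) = 1187 + 20*50 = 1187 + 1000 = 2187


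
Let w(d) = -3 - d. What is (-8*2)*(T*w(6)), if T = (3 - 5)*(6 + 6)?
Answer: -3456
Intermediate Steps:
T = -24 (T = -2*12 = -24)
(-8*2)*(T*w(6)) = (-8*2)*(-24*(-3 - 1*6)) = -(-384)*(-3 - 6) = -(-384)*(-9) = -16*216 = -3456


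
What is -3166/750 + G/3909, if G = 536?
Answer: -1995649/488625 ≈ -4.0842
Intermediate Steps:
-3166/750 + G/3909 = -3166/750 + 536/3909 = -3166*1/750 + 536*(1/3909) = -1583/375 + 536/3909 = -1995649/488625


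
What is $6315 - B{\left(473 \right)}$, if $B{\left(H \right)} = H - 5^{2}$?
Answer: $5867$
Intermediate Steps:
$B{\left(H \right)} = -25 + H$ ($B{\left(H \right)} = H - 25 = -25 + H$)
$6315 - B{\left(473 \right)} = 6315 - \left(-25 + 473\right) = 6315 - 448 = 5867$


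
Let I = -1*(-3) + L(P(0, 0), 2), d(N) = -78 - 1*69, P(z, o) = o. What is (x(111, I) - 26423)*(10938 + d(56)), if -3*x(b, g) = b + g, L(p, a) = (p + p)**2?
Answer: -285540651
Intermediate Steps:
d(N) = -147 (d(N) = -78 - 69 = -147)
L(p, a) = 4*p**2 (L(p, a) = (2*p)**2 = 4*p**2)
I = 3 (I = -1*(-3) + 4*0**2 = 3 + 4*0 = 3 + 0 = 3)
x(b, g) = -b/3 - g/3 (x(b, g) = -(b + g)/3 = -b/3 - g/3)
(x(111, I) - 26423)*(10938 + d(56)) = ((-1/3*111 - 1/3*3) - 26423)*(10938 - 147) = ((-37 - 1) - 26423)*10791 = (-38 - 26423)*10791 = -26461*10791 = -285540651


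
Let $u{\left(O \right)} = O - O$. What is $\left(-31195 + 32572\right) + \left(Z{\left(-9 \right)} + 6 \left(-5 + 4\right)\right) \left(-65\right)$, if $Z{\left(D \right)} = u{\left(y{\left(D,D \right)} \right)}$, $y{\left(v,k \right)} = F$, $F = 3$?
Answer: $1767$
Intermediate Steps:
$y{\left(v,k \right)} = 3$
$u{\left(O \right)} = 0$
$Z{\left(D \right)} = 0$
$\left(-31195 + 32572\right) + \left(Z{\left(-9 \right)} + 6 \left(-5 + 4\right)\right) \left(-65\right) = \left(-31195 + 32572\right) + \left(0 + 6 \left(-5 + 4\right)\right) \left(-65\right) = 1377 + \left(0 + 6 \left(-1\right)\right) \left(-65\right) = 1377 + \left(0 - 6\right) \left(-65\right) = 1377 - -390 = 1377 + 390 = 1767$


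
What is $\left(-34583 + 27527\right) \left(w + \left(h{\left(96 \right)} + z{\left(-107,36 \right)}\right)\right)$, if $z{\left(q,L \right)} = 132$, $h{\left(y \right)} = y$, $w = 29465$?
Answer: $-209513808$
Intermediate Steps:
$\left(-34583 + 27527\right) \left(w + \left(h{\left(96 \right)} + z{\left(-107,36 \right)}\right)\right) = \left(-34583 + 27527\right) \left(29465 + \left(96 + 132\right)\right) = - 7056 \left(29465 + 228\right) = \left(-7056\right) 29693 = -209513808$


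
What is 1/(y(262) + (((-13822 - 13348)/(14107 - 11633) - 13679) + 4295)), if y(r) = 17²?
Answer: -1237/11264100 ≈ -0.00010982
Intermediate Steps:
y(r) = 289
1/(y(262) + (((-13822 - 13348)/(14107 - 11633) - 13679) + 4295)) = 1/(289 + (((-13822 - 13348)/(14107 - 11633) - 13679) + 4295)) = 1/(289 + ((-27170/2474 - 13679) + 4295)) = 1/(289 + ((-27170*1/2474 - 13679) + 4295)) = 1/(289 + ((-13585/1237 - 13679) + 4295)) = 1/(289 + (-16934508/1237 + 4295)) = 1/(289 - 11621593/1237) = 1/(-11264100/1237) = -1237/11264100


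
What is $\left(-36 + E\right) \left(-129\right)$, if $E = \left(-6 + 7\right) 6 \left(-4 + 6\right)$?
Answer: $3096$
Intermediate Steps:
$E = 12$ ($E = 1 \cdot 6 \cdot 2 = 1 \cdot 12 = 12$)
$\left(-36 + E\right) \left(-129\right) = \left(-36 + 12\right) \left(-129\right) = \left(-24\right) \left(-129\right) = 3096$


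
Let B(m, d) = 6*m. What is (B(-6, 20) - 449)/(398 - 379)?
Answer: -485/19 ≈ -25.526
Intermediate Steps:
(B(-6, 20) - 449)/(398 - 379) = (6*(-6) - 449)/(398 - 379) = (-36 - 449)/19 = -485*1/19 = -485/19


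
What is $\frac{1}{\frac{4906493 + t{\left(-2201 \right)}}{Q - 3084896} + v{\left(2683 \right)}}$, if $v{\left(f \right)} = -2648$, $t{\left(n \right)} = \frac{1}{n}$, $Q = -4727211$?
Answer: $- \frac{17194447507}{45541696189628} \approx -0.00037755$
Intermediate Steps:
$\frac{1}{\frac{4906493 + t{\left(-2201 \right)}}{Q - 3084896} + v{\left(2683 \right)}} = \frac{1}{\frac{4906493 + \frac{1}{-2201}}{-4727211 - 3084896} - 2648} = \frac{1}{\frac{4906493 - \frac{1}{2201}}{-7812107} - 2648} = \frac{1}{\frac{10799191092}{2201} \left(- \frac{1}{7812107}\right) - 2648} = \frac{1}{- \frac{10799191092}{17194447507} - 2648} = \frac{1}{- \frac{45541696189628}{17194447507}} = - \frac{17194447507}{45541696189628}$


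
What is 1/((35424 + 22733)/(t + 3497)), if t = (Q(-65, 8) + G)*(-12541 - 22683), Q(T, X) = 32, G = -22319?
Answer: 785040785/58157 ≈ 13499.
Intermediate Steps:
t = 785037288 (t = (32 - 22319)*(-12541 - 22683) = -22287*(-35224) = 785037288)
1/((35424 + 22733)/(t + 3497)) = 1/((35424 + 22733)/(785037288 + 3497)) = 1/(58157/785040785) = 785040785/58157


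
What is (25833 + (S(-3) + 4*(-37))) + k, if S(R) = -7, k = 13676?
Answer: 39354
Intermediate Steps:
(25833 + (S(-3) + 4*(-37))) + k = (25833 + (-7 + 4*(-37))) + 13676 = (25833 + (-7 - 148)) + 13676 = (25833 - 155) + 13676 = 25678 + 13676 = 39354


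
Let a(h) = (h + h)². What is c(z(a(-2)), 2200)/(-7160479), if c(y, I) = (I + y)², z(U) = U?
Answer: -4910656/7160479 ≈ -0.68580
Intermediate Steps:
a(h) = 4*h² (a(h) = (2*h)² = 4*h²)
c(z(a(-2)), 2200)/(-7160479) = (2200 + 4*(-2)²)²/(-7160479) = (2200 + 4*4)²*(-1/7160479) = (2200 + 16)²*(-1/7160479) = 2216²*(-1/7160479) = 4910656*(-1/7160479) = -4910656/7160479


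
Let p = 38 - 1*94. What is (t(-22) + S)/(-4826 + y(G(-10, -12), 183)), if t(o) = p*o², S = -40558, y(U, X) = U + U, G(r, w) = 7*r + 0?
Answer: 33831/2483 ≈ 13.625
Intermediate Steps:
G(r, w) = 7*r
y(U, X) = 2*U
p = -56 (p = 38 - 94 = -56)
t(o) = -56*o²
(t(-22) + S)/(-4826 + y(G(-10, -12), 183)) = (-56*(-22)² - 40558)/(-4826 + 2*(7*(-10))) = (-56*484 - 40558)/(-4826 + 2*(-70)) = (-27104 - 40558)/(-4826 - 140) = -67662/(-4966) = -67662*(-1/4966) = 33831/2483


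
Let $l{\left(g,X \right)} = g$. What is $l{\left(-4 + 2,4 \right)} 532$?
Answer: $-1064$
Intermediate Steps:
$l{\left(-4 + 2,4 \right)} 532 = \left(-4 + 2\right) 532 = \left(-2\right) 532 = -1064$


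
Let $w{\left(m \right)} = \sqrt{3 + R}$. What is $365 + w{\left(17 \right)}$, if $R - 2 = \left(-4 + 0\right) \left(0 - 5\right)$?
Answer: $370$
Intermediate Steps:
$R = 22$ ($R = 2 + \left(-4 + 0\right) \left(0 - 5\right) = 2 - -20 = 2 + 20 = 22$)
$w{\left(m \right)} = 5$ ($w{\left(m \right)} = \sqrt{3 + 22} = \sqrt{25} = 5$)
$365 + w{\left(17 \right)} = 365 + 5 = 370$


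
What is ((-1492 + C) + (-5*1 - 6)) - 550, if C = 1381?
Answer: -672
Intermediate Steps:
((-1492 + C) + (-5*1 - 6)) - 550 = ((-1492 + 1381) + (-5*1 - 6)) - 550 = (-111 + (-5 - 6)) - 550 = (-111 - 11) - 550 = -122 - 550 = -672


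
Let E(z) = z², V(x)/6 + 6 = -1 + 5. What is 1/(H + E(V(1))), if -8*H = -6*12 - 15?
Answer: 8/1239 ≈ 0.0064568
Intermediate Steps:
V(x) = -12 (V(x) = -36 + 6*(-1 + 5) = -36 + 6*4 = -36 + 24 = -12)
H = 87/8 (H = -(-6*12 - 15)/8 = -(-72 - 15)/8 = -⅛*(-87) = 87/8 ≈ 10.875)
1/(H + E(V(1))) = 1/(87/8 + (-12)²) = 1/(87/8 + 144) = 1/(1239/8) = 8/1239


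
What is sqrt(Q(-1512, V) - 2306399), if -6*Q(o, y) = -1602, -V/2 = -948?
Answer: 2*I*sqrt(576533) ≈ 1518.6*I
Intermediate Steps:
V = 1896 (V = -2*(-948) = 1896)
Q(o, y) = 267 (Q(o, y) = -1/6*(-1602) = 267)
sqrt(Q(-1512, V) - 2306399) = sqrt(267 - 2306399) = sqrt(-2306132) = 2*I*sqrt(576533)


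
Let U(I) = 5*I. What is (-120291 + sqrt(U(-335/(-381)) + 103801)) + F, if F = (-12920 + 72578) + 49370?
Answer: -11263 + 4*sqrt(941780946)/381 ≈ -10941.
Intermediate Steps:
F = 109028 (F = 59658 + 49370 = 109028)
(-120291 + sqrt(U(-335/(-381)) + 103801)) + F = (-120291 + sqrt(5*(-335/(-381)) + 103801)) + 109028 = (-120291 + sqrt(5*(-335*(-1/381)) + 103801)) + 109028 = (-120291 + sqrt(5*(335/381) + 103801)) + 109028 = (-120291 + sqrt(1675/381 + 103801)) + 109028 = (-120291 + sqrt(39549856/381)) + 109028 = (-120291 + 4*sqrt(941780946)/381) + 109028 = -11263 + 4*sqrt(941780946)/381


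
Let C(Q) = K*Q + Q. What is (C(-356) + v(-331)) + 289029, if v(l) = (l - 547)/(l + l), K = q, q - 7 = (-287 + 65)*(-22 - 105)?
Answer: -3227541834/331 ≈ -9.7509e+6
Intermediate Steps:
q = 28201 (q = 7 + (-287 + 65)*(-22 - 105) = 7 - 222*(-127) = 7 + 28194 = 28201)
K = 28201
C(Q) = 28202*Q (C(Q) = 28201*Q + Q = 28202*Q)
v(l) = (-547 + l)/(2*l) (v(l) = (-547 + l)/((2*l)) = (-547 + l)*(1/(2*l)) = (-547 + l)/(2*l))
(C(-356) + v(-331)) + 289029 = (28202*(-356) + (1/2)*(-547 - 331)/(-331)) + 289029 = (-10039912 + (1/2)*(-1/331)*(-878)) + 289029 = (-10039912 + 439/331) + 289029 = -3323210433/331 + 289029 = -3227541834/331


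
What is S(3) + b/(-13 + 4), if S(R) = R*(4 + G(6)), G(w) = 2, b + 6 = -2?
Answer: 170/9 ≈ 18.889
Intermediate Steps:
b = -8 (b = -6 - 2 = -8)
S(R) = 6*R (S(R) = R*(4 + 2) = R*6 = 6*R)
S(3) + b/(-13 + 4) = 6*3 - 8/(-13 + 4) = 18 - 8/(-9) = 18 - ⅑*(-8) = 18 + 8/9 = 170/9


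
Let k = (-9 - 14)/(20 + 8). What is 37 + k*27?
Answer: 415/28 ≈ 14.821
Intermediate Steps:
k = -23/28 ≈ -0.82143
37 + k*27 = 37 - 23/28*27 = 37 - 621/28 = 415/28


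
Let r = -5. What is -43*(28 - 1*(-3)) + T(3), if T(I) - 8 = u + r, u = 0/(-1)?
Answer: -1330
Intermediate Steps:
u = 0 (u = 0*(-1) = 0)
T(I) = 3 (T(I) = 8 + (0 - 5) = 8 - 5 = 3)
-43*(28 - 1*(-3)) + T(3) = -43*(28 - 1*(-3)) + 3 = -43*(28 + 3) + 3 = -43*31 + 3 = -1333 + 3 = -1330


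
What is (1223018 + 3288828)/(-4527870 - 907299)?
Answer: -4511846/5435169 ≈ -0.83012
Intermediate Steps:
(1223018 + 3288828)/(-4527870 - 907299) = 4511846/(-5435169) = 4511846*(-1/5435169) = -4511846/5435169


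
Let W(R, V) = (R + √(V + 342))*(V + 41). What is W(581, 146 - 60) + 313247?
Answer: 387034 + 254*√107 ≈ 3.8966e+5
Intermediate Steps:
W(R, V) = (41 + V)*(R + √(342 + V)) (W(R, V) = (R + √(342 + V))*(41 + V) = (41 + V)*(R + √(342 + V)))
W(581, 146 - 60) + 313247 = (41*581 + 41*√(342 + (146 - 60)) + 581*(146 - 60) + (146 - 60)*√(342 + (146 - 60))) + 313247 = (23821 + 41*√(342 + 86) + 581*86 + 86*√(342 + 86)) + 313247 = (23821 + 41*√428 + 49966 + 86*√428) + 313247 = (23821 + 41*(2*√107) + 49966 + 86*(2*√107)) + 313247 = (23821 + 82*√107 + 49966 + 172*√107) + 313247 = (73787 + 254*√107) + 313247 = 387034 + 254*√107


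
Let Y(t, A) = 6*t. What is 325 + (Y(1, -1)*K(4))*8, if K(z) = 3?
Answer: 469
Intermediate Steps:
325 + (Y(1, -1)*K(4))*8 = 325 + ((6*1)*3)*8 = 325 + (6*3)*8 = 325 + 18*8 = 325 + 144 = 469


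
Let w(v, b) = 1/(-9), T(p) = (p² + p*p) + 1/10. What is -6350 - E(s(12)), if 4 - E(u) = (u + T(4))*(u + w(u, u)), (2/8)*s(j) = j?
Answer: -25181/10 ≈ -2518.1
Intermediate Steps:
s(j) = 4*j
T(p) = ⅒ + 2*p² (T(p) = (p² + p²) + ⅒ = 2*p² + ⅒ = ⅒ + 2*p²)
w(v, b) = -⅑
E(u) = 4 - (-⅑ + u)*(321/10 + u) (E(u) = 4 - (u + (⅒ + 2*4²))*(u - ⅑) = 4 - (u + (⅒ + 2*16))*(-⅑ + u) = 4 - (u + (⅒ + 32))*(-⅑ + u) = 4 - (u + 321/10)*(-⅑ + u) = 4 - (321/10 + u)*(-⅑ + u) = 4 - (-⅑ + u)*(321/10 + u))
-6350 - E(s(12)) = -6350 - (227/30 - (4*12)² - 5758*12/45) = -6350 - (227/30 - 1*48² - 2879/90*48) = -6350 - (227/30 - 1*2304 - 23032/15) = -6350 - (227/30 - 2304 - 23032/15) = -6350 - 1*(-38319/10) = -6350 + 38319/10 = -25181/10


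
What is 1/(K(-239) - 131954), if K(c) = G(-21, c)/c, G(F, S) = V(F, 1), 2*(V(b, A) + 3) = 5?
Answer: -478/63074011 ≈ -7.5784e-6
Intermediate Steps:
V(b, A) = -1/2 (V(b, A) = -3 + (1/2)*5 = -3 + 5/2 = -1/2)
G(F, S) = -1/2
K(c) = -1/(2*c)
1/(K(-239) - 131954) = 1/(-1/2/(-239) - 131954) = 1/(-1/2*(-1/239) - 131954) = 1/(1/478 - 131954) = 1/(-63074011/478) = -478/63074011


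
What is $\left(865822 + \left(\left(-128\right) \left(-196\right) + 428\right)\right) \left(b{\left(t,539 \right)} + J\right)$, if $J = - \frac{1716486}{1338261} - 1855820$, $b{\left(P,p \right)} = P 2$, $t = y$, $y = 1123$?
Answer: $- \frac{737008028129039800}{446087} \approx -1.6522 \cdot 10^{12}$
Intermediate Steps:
$t = 1123$
$b{\left(P,p \right)} = 2 P$
$J = - \frac{827857748502}{446087}$ ($J = \left(-1716486\right) \frac{1}{1338261} - 1855820 = - \frac{572162}{446087} - 1855820 = - \frac{827857748502}{446087} \approx -1.8558 \cdot 10^{6}$)
$\left(865822 + \left(\left(-128\right) \left(-196\right) + 428\right)\right) \left(b{\left(t,539 \right)} + J\right) = \left(865822 + \left(\left(-128\right) \left(-196\right) + 428\right)\right) \left(2 \cdot 1123 - \frac{827857748502}{446087}\right) = \left(865822 + \left(25088 + 428\right)\right) \left(2246 - \frac{827857748502}{446087}\right) = \left(865822 + 25516\right) \left(- \frac{826855837100}{446087}\right) = 891338 \left(- \frac{826855837100}{446087}\right) = - \frac{737008028129039800}{446087}$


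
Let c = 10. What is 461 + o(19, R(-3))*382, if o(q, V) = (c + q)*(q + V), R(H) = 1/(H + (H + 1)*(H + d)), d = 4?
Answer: 1043637/5 ≈ 2.0873e+5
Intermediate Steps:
R(H) = 1/(H + (1 + H)*(4 + H)) (R(H) = 1/(H + (H + 1)*(H + 4)) = 1/(H + (1 + H)*(4 + H)))
o(q, V) = (10 + q)*(V + q) (o(q, V) = (10 + q)*(q + V) = (10 + q)*(V + q))
461 + o(19, R(-3))*382 = 461 + (19**2 + 10/(4 + (-3)**2 + 6*(-3)) + 10*19 + 19/(4 + (-3)**2 + 6*(-3)))*382 = 461 + (361 + 10/(4 + 9 - 18) + 190 + 19/(4 + 9 - 18))*382 = 461 + (361 + 10/(-5) + 190 + 19/(-5))*382 = 461 + (361 + 10*(-1/5) + 190 - 1/5*19)*382 = 461 + (361 - 2 + 190 - 19/5)*382 = 461 + (2726/5)*382 = 461 + 1041332/5 = 1043637/5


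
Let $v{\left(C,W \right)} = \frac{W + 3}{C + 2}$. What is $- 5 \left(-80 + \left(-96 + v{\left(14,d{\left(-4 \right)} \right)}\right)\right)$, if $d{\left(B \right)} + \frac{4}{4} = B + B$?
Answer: $\frac{7055}{8} \approx 881.88$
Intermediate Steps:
$d{\left(B \right)} = -1 + 2 B$ ($d{\left(B \right)} = -1 + \left(B + B\right) = -1 + 2 B$)
$v{\left(C,W \right)} = \frac{3 + W}{2 + C}$
$- 5 \left(-80 + \left(-96 + v{\left(14,d{\left(-4 \right)} \right)}\right)\right) = - 5 \left(-80 - \left(96 - \frac{3 + \left(-1 + 2 \left(-4\right)\right)}{2 + 14}\right)\right) = - 5 \left(-80 - \left(96 - \frac{3 - 9}{16}\right)\right) = - 5 \left(-80 + \left(-96 + \frac{1}{16} \left(-6\right)\right)\right) = - 5 \left(-80 - \frac{771}{8}\right) = \left(-5\right) \left(- \frac{1411}{8}\right) = \frac{7055}{8}$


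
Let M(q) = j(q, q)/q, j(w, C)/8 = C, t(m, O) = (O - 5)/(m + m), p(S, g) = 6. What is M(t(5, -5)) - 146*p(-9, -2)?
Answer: -868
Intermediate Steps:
t(m, O) = (-5 + O)/(2*m) (t(m, O) = (-5 + O)/((2*m)) = (-5 + O)*(1/(2*m)) = (-5 + O)/(2*m))
j(w, C) = 8*C
M(q) = 8 (M(q) = (8*q)/q = 8)
M(t(5, -5)) - 146*p(-9, -2) = 8 - 146*6 = 8 - 876 = -868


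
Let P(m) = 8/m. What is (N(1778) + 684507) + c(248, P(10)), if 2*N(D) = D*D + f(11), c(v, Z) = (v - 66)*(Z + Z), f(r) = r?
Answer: 22654457/10 ≈ 2.2654e+6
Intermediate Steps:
c(v, Z) = 2*Z*(-66 + v) (c(v, Z) = (-66 + v)*(2*Z) = 2*Z*(-66 + v))
N(D) = 11/2 + D**2/2 (N(D) = (D*D + 11)/2 = (D**2 + 11)/2 = (11 + D**2)/2 = 11/2 + D**2/2)
(N(1778) + 684507) + c(248, P(10)) = ((11/2 + (1/2)*1778**2) + 684507) + 2*(8/10)*(-66 + 248) = ((11/2 + (1/2)*3161284) + 684507) + 2*(8*(1/10))*182 = ((11/2 + 1580642) + 684507) + 2*(4/5)*182 = (3161295/2 + 684507) + 1456/5 = 4530309/2 + 1456/5 = 22654457/10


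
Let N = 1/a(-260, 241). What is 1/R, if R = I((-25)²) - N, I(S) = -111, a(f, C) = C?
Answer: -241/26752 ≈ -0.0090087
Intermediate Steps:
N = 1/241 ≈ 0.0041494
R = -26752/241 (R = -111 - 1*1/241 = -111 - 1/241 = -26752/241 ≈ -111.00)
1/R = 1/(-26752/241) = -241/26752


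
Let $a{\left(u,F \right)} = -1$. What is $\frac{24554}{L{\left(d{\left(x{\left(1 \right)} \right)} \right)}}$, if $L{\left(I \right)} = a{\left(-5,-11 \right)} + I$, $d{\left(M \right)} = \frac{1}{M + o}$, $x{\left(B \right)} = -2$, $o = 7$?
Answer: $- \frac{61385}{2} \approx -30693.0$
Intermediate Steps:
$d{\left(M \right)} = \frac{1}{7 + M}$ ($d{\left(M \right)} = \frac{1}{M + 7} = \frac{1}{7 + M}$)
$L{\left(I \right)} = -1 + I$
$\frac{24554}{L{\left(d{\left(x{\left(1 \right)} \right)} \right)}} = \frac{24554}{-1 + \frac{1}{7 - 2}} = \frac{24554}{-1 + \frac{1}{5}} = \frac{24554}{- \frac{4}{5}} = 24554 \left(- \frac{5}{4}\right) = - \frac{61385}{2}$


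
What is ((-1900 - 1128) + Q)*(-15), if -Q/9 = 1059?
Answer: 188385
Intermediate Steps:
Q = -9531 (Q = -9*1059 = -9531)
((-1900 - 1128) + Q)*(-15) = ((-1900 - 1128) - 9531)*(-15) = (-3028 - 9531)*(-15) = -12559*(-15) = 188385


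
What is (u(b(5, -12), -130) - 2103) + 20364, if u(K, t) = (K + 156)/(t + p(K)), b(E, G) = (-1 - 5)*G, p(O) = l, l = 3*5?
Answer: 2099787/115 ≈ 18259.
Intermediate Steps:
l = 15
p(O) = 15
b(E, G) = -6*G
u(K, t) = (156 + K)/(15 + t) (u(K, t) = (K + 156)/(t + 15) = (156 + K)/(15 + t))
(u(b(5, -12), -130) - 2103) + 20364 = ((156 - 6*(-12))/(15 - 130) - 2103) + 20364 = ((156 + 72)/(-115) - 2103) + 20364 = (-1/115*228 - 2103) + 20364 = (-228/115 - 2103) + 20364 = -242073/115 + 20364 = 2099787/115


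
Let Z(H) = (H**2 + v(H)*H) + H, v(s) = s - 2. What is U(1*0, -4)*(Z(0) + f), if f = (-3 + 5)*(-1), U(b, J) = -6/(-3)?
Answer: -4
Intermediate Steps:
v(s) = -2 + s
Z(H) = H + H**2 + H*(-2 + H) (Z(H) = (H**2 + (-2 + H)*H) + H = (H**2 + H*(-2 + H)) + H = H + H**2 + H*(-2 + H))
U(b, J) = 2 (U(b, J) = -6*(-1/3) = 2)
f = -2 (f = 2*(-1) = -2)
U(1*0, -4)*(Z(0) + f) = 2*(0*(-1 + 2*0) - 2) = 2*(0*(-1 + 0) - 2) = 2*(0*(-1) - 2) = 2*(0 - 2) = 2*(-2) = -4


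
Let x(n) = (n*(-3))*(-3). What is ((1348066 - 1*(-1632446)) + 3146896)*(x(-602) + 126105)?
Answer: 739498489296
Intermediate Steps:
x(n) = 9*n (x(n) = -3*n*(-3) = 9*n)
((1348066 - 1*(-1632446)) + 3146896)*(x(-602) + 126105) = ((1348066 - 1*(-1632446)) + 3146896)*(9*(-602) + 126105) = ((1348066 + 1632446) + 3146896)*(-5418 + 126105) = (2980512 + 3146896)*120687 = 6127408*120687 = 739498489296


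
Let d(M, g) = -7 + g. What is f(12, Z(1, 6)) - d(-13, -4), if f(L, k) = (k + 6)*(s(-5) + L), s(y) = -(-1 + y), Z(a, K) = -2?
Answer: 83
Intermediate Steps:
s(y) = 1 - y
f(L, k) = (6 + L)*(6 + k) (f(L, k) = (k + 6)*((1 - 1*(-5)) + L) = (6 + k)*((1 + 5) + L) = (6 + k)*(6 + L) = (6 + L)*(6 + k))
f(12, Z(1, 6)) - d(-13, -4) = (36 + 6*12 + 6*(-2) + 12*(-2)) - (-7 - 4) = (36 + 72 - 12 - 24) - 1*(-11) = 72 + 11 = 83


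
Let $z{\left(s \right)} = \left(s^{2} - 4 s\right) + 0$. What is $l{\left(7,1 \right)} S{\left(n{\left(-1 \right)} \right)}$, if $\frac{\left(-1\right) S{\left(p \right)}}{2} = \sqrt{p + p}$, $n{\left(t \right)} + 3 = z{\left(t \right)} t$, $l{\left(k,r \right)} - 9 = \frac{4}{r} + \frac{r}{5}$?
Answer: $- \frac{528 i}{5} \approx - 105.6 i$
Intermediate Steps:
$l{\left(k,r \right)} = 9 + \frac{4}{r} + \frac{r}{5}$ ($l{\left(k,r \right)} = 9 + \left(\frac{4}{r} + \frac{r}{5}\right) = 9 + \frac{4}{r} + \frac{r}{5}$)
$z{\left(s \right)} = s^{2} - 4 s$
$n{\left(t \right)} = -3 + t^{2} \left(-4 + t\right)$ ($n{\left(t \right)} = -3 + t \left(-4 + t\right) t = -3 + t^{2} \left(-4 + t\right)$)
$S{\left(p \right)} = - 2 \sqrt{2} \sqrt{p}$ ($S{\left(p \right)} = - 2 \sqrt{p + p} = - 2 \sqrt{2 p} = - 2 \sqrt{2} \sqrt{p}$)
$l{\left(7,1 \right)} S{\left(n{\left(-1 \right)} \right)} = \left(9 + \frac{4}{1} + \frac{1}{5} \cdot 1\right) \left(- 2 \sqrt{2} \sqrt{-3 + \left(-1\right)^{2} \left(-4 - 1\right)}\right) = \left(9 + 4 \cdot 1 + \frac{1}{5}\right) \left(- 2 \sqrt{2} \sqrt{-3 + 1 \left(-5\right)}\right) = \left(9 + 4 + \frac{1}{5}\right) \left(- 2 \sqrt{2} \sqrt{-3 - 5}\right) = \frac{66 \left(- 2 \sqrt{2} \sqrt{-8}\right)}{5} = \frac{66 \left(- 2 \sqrt{2} \cdot 2 i \sqrt{2}\right)}{5} = \frac{66 \left(- 8 i\right)}{5} = - \frac{528 i}{5}$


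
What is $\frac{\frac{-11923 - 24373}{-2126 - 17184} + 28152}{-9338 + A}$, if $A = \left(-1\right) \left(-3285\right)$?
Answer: $- \frac{271825708}{58441715} \approx -4.6512$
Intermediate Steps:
$A = 3285$
$\frac{\frac{-11923 - 24373}{-2126 - 17184} + 28152}{-9338 + A} = \frac{\frac{-11923 - 24373}{-2126 - 17184} + 28152}{-9338 + 3285} = \frac{- \frac{36296}{-19310} + 28152}{-6053} = \left(\left(-36296\right) \left(- \frac{1}{19310}\right) + 28152\right) \left(- \frac{1}{6053}\right) = \left(\frac{18148}{9655} + 28152\right) \left(- \frac{1}{6053}\right) = \frac{271825708}{9655} \left(- \frac{1}{6053}\right) = - \frac{271825708}{58441715}$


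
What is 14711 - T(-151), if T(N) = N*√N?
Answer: 14711 + 151*I*√151 ≈ 14711.0 + 1855.5*I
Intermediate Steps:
T(N) = N^(3/2)
14711 - T(-151) = 14711 - (-151)^(3/2) = 14711 - (-151)*I*√151 = 14711 + 151*I*√151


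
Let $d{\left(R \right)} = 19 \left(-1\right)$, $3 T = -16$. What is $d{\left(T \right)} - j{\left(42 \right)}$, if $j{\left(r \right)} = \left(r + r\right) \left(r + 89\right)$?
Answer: $-11023$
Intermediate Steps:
$T = - \frac{16}{3}$ ($T = \frac{1}{3} \left(-16\right) = - \frac{16}{3} \approx -5.3333$)
$j{\left(r \right)} = 2 r \left(89 + r\right)$
$d{\left(R \right)} = -19$
$d{\left(T \right)} - j{\left(42 \right)} = -19 - 2 \cdot 42 \left(89 + 42\right) = -19 - 2 \cdot 42 \cdot 131 = -19 - 11004 = -11023$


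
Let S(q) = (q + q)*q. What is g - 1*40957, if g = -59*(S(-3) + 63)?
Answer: -45736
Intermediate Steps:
S(q) = 2*q² (S(q) = (2*q)*q = 2*q²)
g = -4779 (g = -59*(2*(-3)² + 63) = -59*(2*9 + 63) = -59*(18 + 63) = -59*81 = -4779)
g - 1*40957 = -4779 - 1*40957 = -4779 - 40957 = -45736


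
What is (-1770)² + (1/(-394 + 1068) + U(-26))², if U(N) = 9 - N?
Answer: 1423757815681/454276 ≈ 3.1341e+6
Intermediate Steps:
(-1770)² + (1/(-394 + 1068) + U(-26))² = (-1770)² + (1/(-394 + 1068) + (9 - 1*(-26)))² = 3132900 + (1/674 + (9 + 26))² = 3132900 + (1/674 + 35)² = 3132900 + (23591/674)² = 3132900 + 556535281/454276 = 1423757815681/454276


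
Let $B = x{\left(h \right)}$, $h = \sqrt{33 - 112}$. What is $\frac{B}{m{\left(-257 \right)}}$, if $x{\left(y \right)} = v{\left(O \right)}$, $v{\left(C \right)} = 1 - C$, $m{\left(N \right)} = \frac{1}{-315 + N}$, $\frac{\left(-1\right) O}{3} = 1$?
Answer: $-2288$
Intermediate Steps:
$O = -3$ ($O = \left(-3\right) 1 = -3$)
$h = i \sqrt{79}$ ($h = \sqrt{-79} = i \sqrt{79} \approx 8.8882 i$)
$x{\left(y \right)} = 4$ ($x{\left(y \right)} = 1 - -3 = 1 + 3 = 4$)
$B = 4$
$\frac{B}{m{\left(-257 \right)}} = \frac{4}{\frac{1}{-315 - 257}} = \frac{4}{\frac{1}{-572}} = \frac{4}{- \frac{1}{572}} = 4 \left(-572\right) = -2288$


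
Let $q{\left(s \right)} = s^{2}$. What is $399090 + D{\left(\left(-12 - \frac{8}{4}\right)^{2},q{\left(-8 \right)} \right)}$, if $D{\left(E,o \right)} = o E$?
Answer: $411634$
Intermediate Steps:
$D{\left(E,o \right)} = E o$
$399090 + D{\left(\left(-12 - \frac{8}{4}\right)^{2},q{\left(-8 \right)} \right)} = 399090 + \left(-12 - \frac{8}{4}\right)^{2} \left(-8\right)^{2} = 399090 + \left(-12 - 2\right)^{2} \cdot 64 = 399090 + \left(-14\right)^{2} \cdot 64 = 399090 + 196 \cdot 64 = 399090 + 12544 = 411634$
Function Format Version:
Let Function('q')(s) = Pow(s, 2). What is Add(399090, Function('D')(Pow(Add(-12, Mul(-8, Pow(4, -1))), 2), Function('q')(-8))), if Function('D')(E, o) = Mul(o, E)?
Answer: 411634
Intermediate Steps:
Function('D')(E, o) = Mul(E, o)
Add(399090, Function('D')(Pow(Add(-12, Mul(-8, Pow(4, -1))), 2), Function('q')(-8))) = Add(399090, Mul(Pow(Add(-12, Mul(-8, Pow(4, -1))), 2), Pow(-8, 2))) = Add(399090, Mul(Pow(Add(-12, Mul(-8, Rational(1, 4))), 2), 64)) = Add(399090, Mul(Pow(Add(-12, -2), 2), 64)) = Add(399090, Mul(Pow(-14, 2), 64)) = Add(399090, Mul(196, 64)) = Add(399090, 12544) = 411634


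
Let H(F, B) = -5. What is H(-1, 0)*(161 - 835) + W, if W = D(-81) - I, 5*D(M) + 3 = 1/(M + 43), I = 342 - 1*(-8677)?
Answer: -214685/38 ≈ -5649.6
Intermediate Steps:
I = 9019 (I = 342 + 8677 = 9019)
D(M) = -⅗ + 1/(5*(43 + M)) (D(M) = -⅗ + 1/(5*(M + 43)) = -⅗ + 1/(5*(43 + M)))
W = -342745/38 (W = (-128 - 3*(-81))/(5*(43 - 81)) - 1*9019 = (⅕)*(-128 + 243)/(-38) - 9019 = (⅕)*(-1/38)*115 - 9019 = -23/38 - 9019 = -342745/38 ≈ -9019.6)
H(-1, 0)*(161 - 835) + W = -5*(161 - 835) - 342745/38 = -5*(-674) - 342745/38 = 3370 - 342745/38 = -214685/38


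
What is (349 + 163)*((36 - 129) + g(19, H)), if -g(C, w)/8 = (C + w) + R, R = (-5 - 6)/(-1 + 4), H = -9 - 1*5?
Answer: -159232/3 ≈ -53077.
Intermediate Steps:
H = -14 (H = -9 - 5 = -14)
R = -11/3 ≈ -3.6667
g(C, w) = 88/3 - 8*C - 8*w (g(C, w) = -8*((C + w) - 11/3) = -8*(-11/3 + C + w) = 88/3 - 8*C - 8*w)
(349 + 163)*((36 - 129) + g(19, H)) = (349 + 163)*((36 - 129) + (88/3 - 8*19 - 8*(-14))) = 512*(-93 + (88/3 - 152 + 112)) = 512*(-93 - 32/3) = 512*(-311/3) = -159232/3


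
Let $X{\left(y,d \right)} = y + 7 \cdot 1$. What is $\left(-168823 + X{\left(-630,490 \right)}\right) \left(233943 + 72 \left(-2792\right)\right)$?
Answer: $-5577992874$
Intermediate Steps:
$X{\left(y,d \right)} = 7 + y$ ($X{\left(y,d \right)} = y + 7 = 7 + y$)
$\left(-168823 + X{\left(-630,490 \right)}\right) \left(233943 + 72 \left(-2792\right)\right) = \left(-168823 + \left(7 - 630\right)\right) \left(233943 + 72 \left(-2792\right)\right) = \left(-168823 - 623\right) \left(233943 - 201024\right) = \left(-169446\right) 32919 = -5577992874$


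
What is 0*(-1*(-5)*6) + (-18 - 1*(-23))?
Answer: 5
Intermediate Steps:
0*(-1*(-5)*6) + (-18 - 1*(-23)) = 0*(5*6) + (-18 + 23) = 0*30 + 5 = 0 + 5 = 5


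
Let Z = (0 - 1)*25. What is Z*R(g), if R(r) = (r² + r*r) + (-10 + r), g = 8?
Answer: -3150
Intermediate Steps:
R(r) = -10 + r + 2*r² (R(r) = (r² + r²) + (-10 + r) = 2*r² + (-10 + r) = -10 + r + 2*r²)
Z = -25 (Z = -1*25 = -25)
Z*R(g) = -25*(-10 + 8 + 2*8²) = -25*(-10 + 8 + 2*64) = -25*(-10 + 8 + 128) = -25*126 = -3150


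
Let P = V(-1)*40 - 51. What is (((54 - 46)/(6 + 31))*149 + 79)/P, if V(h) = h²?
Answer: -4115/407 ≈ -10.111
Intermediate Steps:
P = -11 (P = (-1)²*40 - 51 = 1*40 - 51 = 40 - 51 = -11)
(((54 - 46)/(6 + 31))*149 + 79)/P = (((54 - 46)/(6 + 31))*149 + 79)/(-11) = ((8/37)*149 + 79)*(-1/11) = (1192/37 + 79)*(-1/11) = (4115/37)*(-1/11) = -4115/407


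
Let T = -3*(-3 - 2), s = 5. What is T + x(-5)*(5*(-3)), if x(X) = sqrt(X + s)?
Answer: 15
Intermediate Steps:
T = 15 (T = -3*(-5) = 15)
x(X) = sqrt(5 + X) (x(X) = sqrt(X + 5) = sqrt(5 + X))
T + x(-5)*(5*(-3)) = 15 + sqrt(5 - 5)*(5*(-3)) = 15 + sqrt(0)*(-15) = 15 + 0*(-15) = 15 + 0 = 15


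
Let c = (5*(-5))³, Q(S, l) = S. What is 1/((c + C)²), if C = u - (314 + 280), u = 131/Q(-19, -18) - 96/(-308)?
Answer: 2140369/563493973328784 ≈ 3.7984e-9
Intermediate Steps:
u = -9631/1463 (u = 131/(-19) - 96/(-308) = 131*(-1/19) - 96*(-1/308) = -131/19 + 24/77 = -9631/1463 ≈ -6.5830)
C = -878653/1463 (C = -9631/1463 - (314 + 280) = -9631/1463 - 1*594 = -9631/1463 - 594 = -878653/1463 ≈ -600.58)
c = -15625 (c = (-25)³ = -15625)
1/((c + C)²) = 1/((-15625 - 878653/1463)²) = 1/((-23738028/1463)²) = 1/(563493973328784/2140369) = 2140369/563493973328784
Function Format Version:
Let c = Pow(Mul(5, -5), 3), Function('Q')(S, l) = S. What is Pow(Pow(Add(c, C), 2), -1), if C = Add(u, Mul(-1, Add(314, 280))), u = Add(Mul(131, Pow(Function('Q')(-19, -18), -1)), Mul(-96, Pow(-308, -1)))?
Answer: Rational(2140369, 563493973328784) ≈ 3.7984e-9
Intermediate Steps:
u = Rational(-9631, 1463) (u = Add(Mul(131, Pow(-19, -1)), Mul(-96, Pow(-308, -1))) = Add(Mul(131, Rational(-1, 19)), Mul(-96, Rational(-1, 308))) = Add(Rational(-131, 19), Rational(24, 77)) = Rational(-9631, 1463) ≈ -6.5830)
C = Rational(-878653, 1463) (C = Add(Rational(-9631, 1463), Mul(-1, Add(314, 280))) = Add(Rational(-9631, 1463), Mul(-1, 594)) = Add(Rational(-9631, 1463), -594) = Rational(-878653, 1463) ≈ -600.58)
c = -15625 (c = Pow(-25, 3) = -15625)
Pow(Pow(Add(c, C), 2), -1) = Pow(Pow(Add(-15625, Rational(-878653, 1463)), 2), -1) = Pow(Pow(Rational(-23738028, 1463), 2), -1) = Pow(Rational(563493973328784, 2140369), -1) = Rational(2140369, 563493973328784)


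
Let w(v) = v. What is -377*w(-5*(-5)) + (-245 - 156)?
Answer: -9826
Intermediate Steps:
-377*w(-5*(-5)) + (-245 - 156) = -(-1885)*(-5) + (-245 - 156) = -377*25 - 401 = -9425 - 401 = -9826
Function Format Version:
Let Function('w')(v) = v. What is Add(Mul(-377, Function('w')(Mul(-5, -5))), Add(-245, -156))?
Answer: -9826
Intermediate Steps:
Add(Mul(-377, Function('w')(Mul(-5, -5))), Add(-245, -156)) = Add(Mul(-377, Mul(-5, -5)), Add(-245, -156)) = Add(Mul(-377, 25), -401) = Add(-9425, -401) = -9826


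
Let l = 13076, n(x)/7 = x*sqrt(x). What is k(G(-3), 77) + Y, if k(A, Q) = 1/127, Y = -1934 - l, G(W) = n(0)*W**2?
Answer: -1906269/127 ≈ -15010.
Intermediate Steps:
n(x) = 7*x**(3/2) (n(x) = 7*(x*sqrt(x)) = 7*x**(3/2))
G(W) = 0 (G(W) = (7*0**(3/2))*W**2 = (7*0)*W**2 = 0*W**2 = 0)
Y = -15010 (Y = -1934 - 1*13076 = -1934 - 13076 = -15010)
k(A, Q) = 1/127
k(G(-3), 77) + Y = 1/127 - 15010 = -1906269/127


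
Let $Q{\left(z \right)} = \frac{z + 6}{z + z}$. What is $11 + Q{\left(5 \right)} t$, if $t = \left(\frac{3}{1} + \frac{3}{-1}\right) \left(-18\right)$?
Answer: $11$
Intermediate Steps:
$Q{\left(z \right)} = \frac{6 + z}{2 z}$
$t = 0$ ($t = \left(3 \cdot 1 + 3 \left(-1\right)\right) \left(-18\right) = \left(3 - 3\right) \left(-18\right) = 0 \left(-18\right) = 0$)
$11 + Q{\left(5 \right)} t = 11 + \frac{6 + 5}{2 \cdot 5} \cdot 0 = 11 + \frac{1}{2} \cdot \frac{1}{5} \cdot 11 \cdot 0 = 11 + \frac{11}{10} \cdot 0 = 11 + 0 = 11$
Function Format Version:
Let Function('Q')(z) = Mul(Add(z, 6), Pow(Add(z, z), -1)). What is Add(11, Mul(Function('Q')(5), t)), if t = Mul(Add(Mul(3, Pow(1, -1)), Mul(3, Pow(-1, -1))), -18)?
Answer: 11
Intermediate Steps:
Function('Q')(z) = Mul(Rational(1, 2), Pow(z, -1), Add(6, z)) (Function('Q')(z) = Mul(Add(6, z), Pow(Mul(2, z), -1)) = Mul(Add(6, z), Mul(Rational(1, 2), Pow(z, -1))) = Mul(Rational(1, 2), Pow(z, -1), Add(6, z)))
t = 0 (t = Mul(Add(Mul(3, 1), Mul(3, -1)), -18) = Mul(Add(3, -3), -18) = Mul(0, -18) = 0)
Add(11, Mul(Function('Q')(5), t)) = Add(11, Mul(Mul(Rational(1, 2), Pow(5, -1), Add(6, 5)), 0)) = Add(11, Mul(Mul(Rational(1, 2), Rational(1, 5), 11), 0)) = Add(11, Mul(Rational(11, 10), 0)) = Add(11, 0) = 11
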